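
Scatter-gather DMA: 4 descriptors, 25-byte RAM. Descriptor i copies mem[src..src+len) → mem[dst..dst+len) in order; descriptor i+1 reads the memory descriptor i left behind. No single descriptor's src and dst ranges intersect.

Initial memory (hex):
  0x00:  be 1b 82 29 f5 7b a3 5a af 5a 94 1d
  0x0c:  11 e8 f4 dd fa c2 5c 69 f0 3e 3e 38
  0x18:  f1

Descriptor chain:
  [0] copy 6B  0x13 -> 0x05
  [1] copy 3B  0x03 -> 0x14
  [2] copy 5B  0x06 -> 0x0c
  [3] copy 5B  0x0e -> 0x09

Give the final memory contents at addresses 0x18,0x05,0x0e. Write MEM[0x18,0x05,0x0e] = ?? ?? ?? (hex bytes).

MEM[0x18,0x05,0x0e] = f1 69 3e

  after D0: wrote 6B at 0x05 = 69f03e3e38f1
  after D1: wrote 3B at 0x14 = 29f569
  after D2: wrote 5B at 0x0c = f03e3e38f1
  after D3: wrote 5B at 0x09 = 3e38f1c25c
query mem[0x18]=0xf1, mem[0x05]=0x69, mem[0x0e]=0x3e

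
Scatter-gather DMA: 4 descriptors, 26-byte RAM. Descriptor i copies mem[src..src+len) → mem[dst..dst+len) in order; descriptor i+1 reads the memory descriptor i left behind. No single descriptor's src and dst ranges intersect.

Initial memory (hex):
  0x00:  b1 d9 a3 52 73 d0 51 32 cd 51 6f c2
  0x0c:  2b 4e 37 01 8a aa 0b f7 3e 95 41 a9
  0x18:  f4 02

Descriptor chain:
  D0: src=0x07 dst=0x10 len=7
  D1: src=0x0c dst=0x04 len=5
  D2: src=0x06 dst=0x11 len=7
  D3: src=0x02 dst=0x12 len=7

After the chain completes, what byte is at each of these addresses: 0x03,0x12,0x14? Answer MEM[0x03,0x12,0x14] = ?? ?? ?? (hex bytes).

  after D0: wrote 7B at 0x10 = 32cd516fc22b4e
  after D1: wrote 5B at 0x04 = 2b4e370132
  after D2: wrote 7B at 0x11 = 370132516fc22b
  after D3: wrote 7B at 0x12 = a3522b4e370132
query mem[0x03]=0x52, mem[0x12]=0xa3, mem[0x14]=0x2b

MEM[0x03,0x12,0x14] = 52 a3 2b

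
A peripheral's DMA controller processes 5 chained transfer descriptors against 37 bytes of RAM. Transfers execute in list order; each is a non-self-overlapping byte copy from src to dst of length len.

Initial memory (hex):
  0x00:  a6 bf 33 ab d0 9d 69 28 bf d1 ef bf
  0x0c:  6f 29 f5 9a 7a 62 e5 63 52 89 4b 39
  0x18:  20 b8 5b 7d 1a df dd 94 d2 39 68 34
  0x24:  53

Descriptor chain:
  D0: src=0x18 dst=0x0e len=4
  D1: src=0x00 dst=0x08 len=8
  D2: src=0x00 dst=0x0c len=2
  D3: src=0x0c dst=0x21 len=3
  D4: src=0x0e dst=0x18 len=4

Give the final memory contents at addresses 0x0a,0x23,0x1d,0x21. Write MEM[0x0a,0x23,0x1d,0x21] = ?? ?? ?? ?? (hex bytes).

  after D0: wrote 4B at 0x0e = 20b85b7d
  after D1: wrote 8B at 0x08 = a6bf33abd09d6928
  after D2: wrote 2B at 0x0c = a6bf
  after D3: wrote 3B at 0x21 = a6bf69
  after D4: wrote 4B at 0x18 = 69285b7d
query mem[0x0a]=0x33, mem[0x23]=0x69, mem[0x1d]=0xdf, mem[0x21]=0xa6

MEM[0x0a,0x23,0x1d,0x21] = 33 69 df a6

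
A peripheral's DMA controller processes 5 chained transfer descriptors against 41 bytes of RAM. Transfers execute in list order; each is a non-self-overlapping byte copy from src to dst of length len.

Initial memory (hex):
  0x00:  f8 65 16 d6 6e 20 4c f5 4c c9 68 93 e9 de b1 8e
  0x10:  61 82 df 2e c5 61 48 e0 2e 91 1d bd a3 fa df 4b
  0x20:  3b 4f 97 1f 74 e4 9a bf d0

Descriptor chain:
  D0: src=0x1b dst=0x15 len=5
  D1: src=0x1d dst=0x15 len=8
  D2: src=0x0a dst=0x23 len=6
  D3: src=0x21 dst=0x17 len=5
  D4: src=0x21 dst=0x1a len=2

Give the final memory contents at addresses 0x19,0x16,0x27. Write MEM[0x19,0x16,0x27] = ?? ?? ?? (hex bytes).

#0 dst[0x15+5] := {0xbd,0xa3,0xfa,0xdf,0x4b}
#1 dst[0x15+8] := {0xfa,0xdf,0x4b,0x3b,0x4f,0x97,0x1f,0x74}
#2 dst[0x23+6] := {0x68,0x93,0xe9,0xde,0xb1,0x8e}
#3 dst[0x17+5] := {0x4f,0x97,0x68,0x93,0xe9}
#4 dst[0x1a+2] := {0x4f,0x97}
query mem[0x19]=0x68, mem[0x16]=0xdf, mem[0x27]=0xb1

MEM[0x19,0x16,0x27] = 68 df b1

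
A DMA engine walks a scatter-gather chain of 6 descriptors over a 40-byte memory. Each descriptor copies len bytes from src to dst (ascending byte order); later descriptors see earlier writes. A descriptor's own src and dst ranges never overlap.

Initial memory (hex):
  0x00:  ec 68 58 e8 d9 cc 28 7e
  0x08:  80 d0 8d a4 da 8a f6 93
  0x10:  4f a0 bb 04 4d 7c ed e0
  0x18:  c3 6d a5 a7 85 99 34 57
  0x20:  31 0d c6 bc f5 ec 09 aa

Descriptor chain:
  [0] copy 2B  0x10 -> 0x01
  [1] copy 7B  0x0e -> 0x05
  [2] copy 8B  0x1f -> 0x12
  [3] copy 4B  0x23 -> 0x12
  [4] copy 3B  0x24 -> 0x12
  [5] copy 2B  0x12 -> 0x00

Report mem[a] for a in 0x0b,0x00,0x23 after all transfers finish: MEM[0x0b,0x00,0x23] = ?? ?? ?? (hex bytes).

#0 dst[0x01+2] := {0x4f,0xa0}
#1 dst[0x05+7] := {0xf6,0x93,0x4f,0xa0,0xbb,0x04,0x4d}
#2 dst[0x12+8] := {0x57,0x31,0x0d,0xc6,0xbc,0xf5,0xec,0x09}
#3 dst[0x12+4] := {0xbc,0xf5,0xec,0x09}
#4 dst[0x12+3] := {0xf5,0xec,0x09}
#5 dst[0x00+2] := {0xf5,0xec}
query mem[0x0b]=0x4d, mem[0x00]=0xf5, mem[0x23]=0xbc

MEM[0x0b,0x00,0x23] = 4d f5 bc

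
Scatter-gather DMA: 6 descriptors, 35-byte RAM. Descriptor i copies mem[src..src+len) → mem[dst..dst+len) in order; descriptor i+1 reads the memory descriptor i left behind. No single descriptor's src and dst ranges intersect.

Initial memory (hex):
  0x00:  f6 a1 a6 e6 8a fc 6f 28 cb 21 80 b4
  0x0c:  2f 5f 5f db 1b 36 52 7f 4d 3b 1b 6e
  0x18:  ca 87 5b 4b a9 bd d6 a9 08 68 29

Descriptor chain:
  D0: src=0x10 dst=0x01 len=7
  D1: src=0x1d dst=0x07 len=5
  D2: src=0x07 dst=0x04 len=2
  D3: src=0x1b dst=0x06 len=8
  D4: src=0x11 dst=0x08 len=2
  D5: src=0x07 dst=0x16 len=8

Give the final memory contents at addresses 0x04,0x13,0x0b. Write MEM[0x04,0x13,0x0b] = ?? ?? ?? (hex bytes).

#0 dst[0x01+7] := {0x1b,0x36,0x52,0x7f,0x4d,0x3b,0x1b}
#1 dst[0x07+5] := {0xbd,0xd6,0xa9,0x08,0x68}
#2 dst[0x04+2] := {0xbd,0xd6}
#3 dst[0x06+8] := {0x4b,0xa9,0xbd,0xd6,0xa9,0x08,0x68,0x29}
#4 dst[0x08+2] := {0x36,0x52}
#5 dst[0x16+8] := {0xa9,0x36,0x52,0xa9,0x08,0x68,0x29,0x5f}
query mem[0x04]=0xbd, mem[0x13]=0x7f, mem[0x0b]=0x08

MEM[0x04,0x13,0x0b] = bd 7f 08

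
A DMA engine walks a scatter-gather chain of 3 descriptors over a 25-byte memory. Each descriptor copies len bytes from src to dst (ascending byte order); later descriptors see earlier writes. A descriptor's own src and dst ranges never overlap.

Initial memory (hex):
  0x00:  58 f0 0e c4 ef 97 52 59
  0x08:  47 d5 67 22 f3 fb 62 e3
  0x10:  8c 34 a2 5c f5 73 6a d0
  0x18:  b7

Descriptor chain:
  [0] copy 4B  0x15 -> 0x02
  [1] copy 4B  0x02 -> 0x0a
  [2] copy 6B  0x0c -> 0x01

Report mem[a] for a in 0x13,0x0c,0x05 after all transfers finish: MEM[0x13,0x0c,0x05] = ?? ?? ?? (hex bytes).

[0] 0x15->0x02 len=4 : 73 6a d0 b7
[1] 0x02->0x0a len=4 : 73 6a d0 b7
[2] 0x0c->0x01 len=6 : d0 b7 62 e3 8c 34
query mem[0x13]=0x5c, mem[0x0c]=0xd0, mem[0x05]=0x8c

MEM[0x13,0x0c,0x05] = 5c d0 8c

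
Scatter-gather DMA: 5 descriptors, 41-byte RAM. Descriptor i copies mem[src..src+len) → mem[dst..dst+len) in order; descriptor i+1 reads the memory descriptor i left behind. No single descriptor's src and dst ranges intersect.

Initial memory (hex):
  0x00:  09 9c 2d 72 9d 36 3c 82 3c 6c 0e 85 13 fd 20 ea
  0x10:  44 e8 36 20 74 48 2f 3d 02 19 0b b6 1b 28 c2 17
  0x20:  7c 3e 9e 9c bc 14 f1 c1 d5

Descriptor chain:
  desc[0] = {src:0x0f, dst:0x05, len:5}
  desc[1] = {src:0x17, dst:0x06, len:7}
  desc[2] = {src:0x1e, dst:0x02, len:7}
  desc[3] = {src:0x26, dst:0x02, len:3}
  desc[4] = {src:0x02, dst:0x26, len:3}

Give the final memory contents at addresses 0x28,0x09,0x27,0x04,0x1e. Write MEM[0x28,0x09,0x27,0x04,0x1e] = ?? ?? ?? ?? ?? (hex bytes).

MEM[0x28,0x09,0x27,0x04,0x1e] = d5 0b c1 d5 c2

  after D0: wrote 5B at 0x05 = ea44e83620
  after D1: wrote 7B at 0x06 = 3d02190bb61b28
  after D2: wrote 7B at 0x02 = c2177c3e9e9cbc
  after D3: wrote 3B at 0x02 = f1c1d5
  after D4: wrote 3B at 0x26 = f1c1d5
query mem[0x28]=0xd5, mem[0x09]=0x0b, mem[0x27]=0xc1, mem[0x04]=0xd5, mem[0x1e]=0xc2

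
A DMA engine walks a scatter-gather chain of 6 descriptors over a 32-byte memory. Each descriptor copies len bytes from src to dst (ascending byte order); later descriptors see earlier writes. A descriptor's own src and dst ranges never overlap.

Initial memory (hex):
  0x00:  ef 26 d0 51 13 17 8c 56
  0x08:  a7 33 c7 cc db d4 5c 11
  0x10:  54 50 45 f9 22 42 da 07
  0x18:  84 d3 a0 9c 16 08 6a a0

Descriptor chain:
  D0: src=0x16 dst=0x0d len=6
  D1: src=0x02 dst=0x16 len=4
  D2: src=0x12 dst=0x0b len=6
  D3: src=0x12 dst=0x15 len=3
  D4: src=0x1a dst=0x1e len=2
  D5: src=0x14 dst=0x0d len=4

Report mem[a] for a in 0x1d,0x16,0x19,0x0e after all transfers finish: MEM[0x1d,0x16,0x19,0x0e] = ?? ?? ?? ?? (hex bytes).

MEM[0x1d,0x16,0x19,0x0e] = 08 f9 17 9c

#0 dst[0x0d+6] := {0xda,0x07,0x84,0xd3,0xa0,0x9c}
#1 dst[0x16+4] := {0xd0,0x51,0x13,0x17}
#2 dst[0x0b+6] := {0x9c,0xf9,0x22,0x42,0xd0,0x51}
#3 dst[0x15+3] := {0x9c,0xf9,0x22}
#4 dst[0x1e+2] := {0xa0,0x9c}
#5 dst[0x0d+4] := {0x22,0x9c,0xf9,0x22}
query mem[0x1d]=0x08, mem[0x16]=0xf9, mem[0x19]=0x17, mem[0x0e]=0x9c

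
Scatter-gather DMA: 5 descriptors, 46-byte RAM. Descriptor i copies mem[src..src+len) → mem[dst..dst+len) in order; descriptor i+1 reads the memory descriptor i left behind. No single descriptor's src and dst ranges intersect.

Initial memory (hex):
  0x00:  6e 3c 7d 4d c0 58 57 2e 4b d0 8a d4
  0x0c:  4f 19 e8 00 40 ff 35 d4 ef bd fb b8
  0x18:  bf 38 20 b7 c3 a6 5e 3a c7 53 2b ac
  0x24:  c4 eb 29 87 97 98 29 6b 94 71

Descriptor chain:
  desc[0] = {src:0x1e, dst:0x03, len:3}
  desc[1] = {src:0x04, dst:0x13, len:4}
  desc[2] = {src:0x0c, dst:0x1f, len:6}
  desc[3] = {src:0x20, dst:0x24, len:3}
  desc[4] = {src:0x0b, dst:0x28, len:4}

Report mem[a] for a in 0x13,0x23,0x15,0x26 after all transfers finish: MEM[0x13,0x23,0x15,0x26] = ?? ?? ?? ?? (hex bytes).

#0 dst[0x03+3] := {0x5e,0x3a,0xc7}
#1 dst[0x13+4] := {0x3a,0xc7,0x57,0x2e}
#2 dst[0x1f+6] := {0x4f,0x19,0xe8,0x00,0x40,0xff}
#3 dst[0x24+3] := {0x19,0xe8,0x00}
#4 dst[0x28+4] := {0xd4,0x4f,0x19,0xe8}
query mem[0x13]=0x3a, mem[0x23]=0x40, mem[0x15]=0x57, mem[0x26]=0x00

MEM[0x13,0x23,0x15,0x26] = 3a 40 57 00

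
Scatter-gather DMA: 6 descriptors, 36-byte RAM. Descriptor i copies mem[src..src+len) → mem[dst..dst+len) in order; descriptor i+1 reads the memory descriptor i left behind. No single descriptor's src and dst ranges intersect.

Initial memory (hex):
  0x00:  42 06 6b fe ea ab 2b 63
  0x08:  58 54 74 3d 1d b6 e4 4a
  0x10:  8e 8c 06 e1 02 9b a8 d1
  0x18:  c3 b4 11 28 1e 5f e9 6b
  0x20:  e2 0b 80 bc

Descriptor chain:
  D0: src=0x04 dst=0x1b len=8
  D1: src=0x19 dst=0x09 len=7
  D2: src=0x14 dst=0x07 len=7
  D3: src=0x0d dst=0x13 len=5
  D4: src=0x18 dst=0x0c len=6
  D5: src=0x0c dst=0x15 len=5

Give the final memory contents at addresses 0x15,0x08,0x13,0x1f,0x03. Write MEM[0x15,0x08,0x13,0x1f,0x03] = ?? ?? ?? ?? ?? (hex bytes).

D0: mem[0x1b..0x22] <- [ea ab 2b 63 58 54 74 3d]
D1: mem[0x09..0x0f] <- [b4 11 ea ab 2b 63 58]
D2: mem[0x07..0x0d] <- [02 9b a8 d1 c3 b4 11]
D3: mem[0x13..0x17] <- [11 63 58 8e 8c]
D4: mem[0x0c..0x11] <- [c3 b4 11 ea ab 2b]
D5: mem[0x15..0x19] <- [c3 b4 11 ea ab]
query mem[0x15]=0xc3, mem[0x08]=0x9b, mem[0x13]=0x11, mem[0x1f]=0x58, mem[0x03]=0xfe

MEM[0x15,0x08,0x13,0x1f,0x03] = c3 9b 11 58 fe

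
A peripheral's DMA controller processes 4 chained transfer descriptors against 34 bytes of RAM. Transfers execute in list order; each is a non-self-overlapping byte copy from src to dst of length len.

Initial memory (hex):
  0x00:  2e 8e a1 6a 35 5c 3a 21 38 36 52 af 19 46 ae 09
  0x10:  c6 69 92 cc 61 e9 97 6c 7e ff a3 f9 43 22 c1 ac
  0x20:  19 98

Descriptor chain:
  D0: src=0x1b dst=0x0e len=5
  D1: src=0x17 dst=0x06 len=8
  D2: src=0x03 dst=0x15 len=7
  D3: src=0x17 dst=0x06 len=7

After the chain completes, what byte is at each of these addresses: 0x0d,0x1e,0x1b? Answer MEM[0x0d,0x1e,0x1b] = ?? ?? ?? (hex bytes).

MEM[0x0d,0x1e,0x1b] = c1 c1 a3

D0: mem[0x0e..0x12] <- [f9 43 22 c1 ac]
D1: mem[0x06..0x0d] <- [6c 7e ff a3 f9 43 22 c1]
D2: mem[0x15..0x1b] <- [6a 35 5c 6c 7e ff a3]
D3: mem[0x06..0x0c] <- [5c 6c 7e ff a3 43 22]
query mem[0x0d]=0xc1, mem[0x1e]=0xc1, mem[0x1b]=0xa3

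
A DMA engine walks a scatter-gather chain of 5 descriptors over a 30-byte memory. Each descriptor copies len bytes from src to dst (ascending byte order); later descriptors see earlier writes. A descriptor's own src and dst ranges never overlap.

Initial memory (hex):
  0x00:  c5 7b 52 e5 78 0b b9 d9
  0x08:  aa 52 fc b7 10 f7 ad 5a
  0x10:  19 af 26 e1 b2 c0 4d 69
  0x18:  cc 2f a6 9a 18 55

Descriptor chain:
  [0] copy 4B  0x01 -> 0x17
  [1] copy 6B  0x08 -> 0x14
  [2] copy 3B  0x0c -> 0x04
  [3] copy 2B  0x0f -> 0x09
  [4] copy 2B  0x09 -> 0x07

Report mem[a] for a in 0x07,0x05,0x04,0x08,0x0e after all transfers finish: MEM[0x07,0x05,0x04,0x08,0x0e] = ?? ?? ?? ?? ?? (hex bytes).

MEM[0x07,0x05,0x04,0x08,0x0e] = 5a f7 10 19 ad

  after D0: wrote 4B at 0x17 = 7b52e578
  after D1: wrote 6B at 0x14 = aa52fcb710f7
  after D2: wrote 3B at 0x04 = 10f7ad
  after D3: wrote 2B at 0x09 = 5a19
  after D4: wrote 2B at 0x07 = 5a19
query mem[0x07]=0x5a, mem[0x05]=0xf7, mem[0x04]=0x10, mem[0x08]=0x19, mem[0x0e]=0xad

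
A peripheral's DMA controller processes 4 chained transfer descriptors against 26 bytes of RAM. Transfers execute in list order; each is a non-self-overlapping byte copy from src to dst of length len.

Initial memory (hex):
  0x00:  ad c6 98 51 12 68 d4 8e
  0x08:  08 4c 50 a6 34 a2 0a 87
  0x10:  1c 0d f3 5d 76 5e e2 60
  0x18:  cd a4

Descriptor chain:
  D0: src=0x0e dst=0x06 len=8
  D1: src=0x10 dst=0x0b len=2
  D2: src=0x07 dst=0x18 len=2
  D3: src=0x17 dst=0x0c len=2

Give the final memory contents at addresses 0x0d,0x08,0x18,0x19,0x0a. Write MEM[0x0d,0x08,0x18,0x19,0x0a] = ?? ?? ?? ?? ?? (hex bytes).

MEM[0x0d,0x08,0x18,0x19,0x0a] = 87 1c 87 1c f3

D0: mem[0x06..0x0d] <- [0a 87 1c 0d f3 5d 76 5e]
D1: mem[0x0b..0x0c] <- [1c 0d]
D2: mem[0x18..0x19] <- [87 1c]
D3: mem[0x0c..0x0d] <- [60 87]
query mem[0x0d]=0x87, mem[0x08]=0x1c, mem[0x18]=0x87, mem[0x19]=0x1c, mem[0x0a]=0xf3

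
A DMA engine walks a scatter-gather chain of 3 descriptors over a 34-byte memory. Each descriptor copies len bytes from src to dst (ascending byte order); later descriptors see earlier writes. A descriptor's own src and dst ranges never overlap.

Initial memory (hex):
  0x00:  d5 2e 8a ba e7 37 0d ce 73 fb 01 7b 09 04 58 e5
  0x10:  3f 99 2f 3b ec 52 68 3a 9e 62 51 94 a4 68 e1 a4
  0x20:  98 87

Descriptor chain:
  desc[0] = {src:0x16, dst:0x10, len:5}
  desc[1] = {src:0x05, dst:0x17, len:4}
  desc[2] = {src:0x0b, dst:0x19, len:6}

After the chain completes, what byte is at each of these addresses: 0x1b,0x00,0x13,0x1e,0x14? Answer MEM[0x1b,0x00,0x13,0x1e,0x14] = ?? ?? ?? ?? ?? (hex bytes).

#0 dst[0x10+5] := {0x68,0x3a,0x9e,0x62,0x51}
#1 dst[0x17+4] := {0x37,0x0d,0xce,0x73}
#2 dst[0x19+6] := {0x7b,0x09,0x04,0x58,0xe5,0x68}
query mem[0x1b]=0x04, mem[0x00]=0xd5, mem[0x13]=0x62, mem[0x1e]=0x68, mem[0x14]=0x51

MEM[0x1b,0x00,0x13,0x1e,0x14] = 04 d5 62 68 51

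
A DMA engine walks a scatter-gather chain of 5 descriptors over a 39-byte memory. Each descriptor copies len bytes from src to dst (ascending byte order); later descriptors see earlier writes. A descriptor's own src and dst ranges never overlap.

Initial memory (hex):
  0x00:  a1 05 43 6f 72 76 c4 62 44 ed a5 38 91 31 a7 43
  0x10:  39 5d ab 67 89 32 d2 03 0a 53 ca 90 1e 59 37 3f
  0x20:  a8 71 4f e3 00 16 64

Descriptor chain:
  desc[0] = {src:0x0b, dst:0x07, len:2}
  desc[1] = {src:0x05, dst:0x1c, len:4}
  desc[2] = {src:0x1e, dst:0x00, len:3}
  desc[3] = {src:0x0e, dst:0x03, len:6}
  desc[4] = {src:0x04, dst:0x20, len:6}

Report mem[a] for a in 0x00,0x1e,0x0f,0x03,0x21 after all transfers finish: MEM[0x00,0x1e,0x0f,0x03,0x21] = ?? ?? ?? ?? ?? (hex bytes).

MEM[0x00,0x1e,0x0f,0x03,0x21] = 38 38 43 a7 39

D0: mem[0x07..0x08] <- [38 91]
D1: mem[0x1c..0x1f] <- [76 c4 38 91]
D2: mem[0x00..0x02] <- [38 91 a8]
D3: mem[0x03..0x08] <- [a7 43 39 5d ab 67]
D4: mem[0x20..0x25] <- [43 39 5d ab 67 ed]
query mem[0x00]=0x38, mem[0x1e]=0x38, mem[0x0f]=0x43, mem[0x03]=0xa7, mem[0x21]=0x39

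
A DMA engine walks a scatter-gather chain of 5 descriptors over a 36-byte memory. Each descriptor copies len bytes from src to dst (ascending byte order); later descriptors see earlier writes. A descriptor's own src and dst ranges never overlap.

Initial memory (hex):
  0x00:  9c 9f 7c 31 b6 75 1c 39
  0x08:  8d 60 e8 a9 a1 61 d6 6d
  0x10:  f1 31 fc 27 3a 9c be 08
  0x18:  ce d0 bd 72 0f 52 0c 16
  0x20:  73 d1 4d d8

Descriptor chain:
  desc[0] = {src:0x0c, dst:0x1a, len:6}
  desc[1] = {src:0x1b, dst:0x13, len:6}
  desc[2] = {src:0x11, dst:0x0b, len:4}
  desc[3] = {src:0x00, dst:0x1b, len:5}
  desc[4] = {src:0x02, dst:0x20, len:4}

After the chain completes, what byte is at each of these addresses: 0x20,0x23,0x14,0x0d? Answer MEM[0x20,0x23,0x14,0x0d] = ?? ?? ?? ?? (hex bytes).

MEM[0x20,0x23,0x14,0x0d] = 7c 75 d6 61

#0 dst[0x1a+6] := {0xa1,0x61,0xd6,0x6d,0xf1,0x31}
#1 dst[0x13+6] := {0x61,0xd6,0x6d,0xf1,0x31,0x73}
#2 dst[0x0b+4] := {0x31,0xfc,0x61,0xd6}
#3 dst[0x1b+5] := {0x9c,0x9f,0x7c,0x31,0xb6}
#4 dst[0x20+4] := {0x7c,0x31,0xb6,0x75}
query mem[0x20]=0x7c, mem[0x23]=0x75, mem[0x14]=0xd6, mem[0x0d]=0x61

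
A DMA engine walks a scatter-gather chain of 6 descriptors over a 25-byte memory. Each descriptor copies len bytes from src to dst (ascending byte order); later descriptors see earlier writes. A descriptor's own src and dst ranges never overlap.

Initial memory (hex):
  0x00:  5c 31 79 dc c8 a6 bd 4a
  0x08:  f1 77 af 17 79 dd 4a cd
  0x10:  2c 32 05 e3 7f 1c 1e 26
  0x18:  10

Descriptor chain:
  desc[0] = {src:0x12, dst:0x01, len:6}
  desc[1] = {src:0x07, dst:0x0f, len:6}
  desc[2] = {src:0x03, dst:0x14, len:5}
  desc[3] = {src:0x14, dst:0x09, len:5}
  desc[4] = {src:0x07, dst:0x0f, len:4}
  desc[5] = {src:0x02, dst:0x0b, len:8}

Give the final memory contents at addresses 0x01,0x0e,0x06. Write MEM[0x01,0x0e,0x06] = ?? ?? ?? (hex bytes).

MEM[0x01,0x0e,0x06] = 05 1e 26

D0: mem[0x01..0x06] <- [05 e3 7f 1c 1e 26]
D1: mem[0x0f..0x14] <- [4a f1 77 af 17 79]
D2: mem[0x14..0x18] <- [7f 1c 1e 26 4a]
D3: mem[0x09..0x0d] <- [7f 1c 1e 26 4a]
D4: mem[0x0f..0x12] <- [4a f1 7f 1c]
D5: mem[0x0b..0x12] <- [e3 7f 1c 1e 26 4a f1 7f]
query mem[0x01]=0x05, mem[0x0e]=0x1e, mem[0x06]=0x26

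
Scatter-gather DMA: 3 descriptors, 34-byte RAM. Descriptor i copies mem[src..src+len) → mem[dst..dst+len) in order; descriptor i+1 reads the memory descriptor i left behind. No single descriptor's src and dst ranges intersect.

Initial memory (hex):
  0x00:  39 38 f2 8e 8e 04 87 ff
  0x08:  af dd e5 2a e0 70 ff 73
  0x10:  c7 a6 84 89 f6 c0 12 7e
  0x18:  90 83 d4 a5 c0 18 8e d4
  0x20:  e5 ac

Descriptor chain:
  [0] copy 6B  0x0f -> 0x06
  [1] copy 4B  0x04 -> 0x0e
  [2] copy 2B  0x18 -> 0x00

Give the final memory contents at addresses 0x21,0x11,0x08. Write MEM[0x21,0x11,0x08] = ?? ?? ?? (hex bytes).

MEM[0x21,0x11,0x08] = ac c7 a6

D0: mem[0x06..0x0b] <- [73 c7 a6 84 89 f6]
D1: mem[0x0e..0x11] <- [8e 04 73 c7]
D2: mem[0x00..0x01] <- [90 83]
query mem[0x21]=0xac, mem[0x11]=0xc7, mem[0x08]=0xa6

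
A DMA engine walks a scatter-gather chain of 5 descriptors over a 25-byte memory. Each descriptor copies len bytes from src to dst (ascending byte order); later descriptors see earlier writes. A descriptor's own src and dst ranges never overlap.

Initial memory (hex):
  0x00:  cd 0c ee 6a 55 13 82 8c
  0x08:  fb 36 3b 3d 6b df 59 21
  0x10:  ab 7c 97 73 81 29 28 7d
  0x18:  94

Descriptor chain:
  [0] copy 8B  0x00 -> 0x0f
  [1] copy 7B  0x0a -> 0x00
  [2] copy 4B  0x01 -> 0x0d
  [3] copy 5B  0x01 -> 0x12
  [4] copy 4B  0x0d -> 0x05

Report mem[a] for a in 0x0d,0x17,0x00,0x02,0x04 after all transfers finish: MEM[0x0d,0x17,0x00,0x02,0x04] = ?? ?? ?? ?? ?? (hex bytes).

  after D0: wrote 8B at 0x0f = cd0cee6a5513828c
  after D1: wrote 7B at 0x00 = 3b3d6bdf59cd0c
  after D2: wrote 4B at 0x0d = 3d6bdf59
  after D3: wrote 5B at 0x12 = 3d6bdf59cd
  after D4: wrote 4B at 0x05 = 3d6bdf59
query mem[0x0d]=0x3d, mem[0x17]=0x7d, mem[0x00]=0x3b, mem[0x02]=0x6b, mem[0x04]=0x59

MEM[0x0d,0x17,0x00,0x02,0x04] = 3d 7d 3b 6b 59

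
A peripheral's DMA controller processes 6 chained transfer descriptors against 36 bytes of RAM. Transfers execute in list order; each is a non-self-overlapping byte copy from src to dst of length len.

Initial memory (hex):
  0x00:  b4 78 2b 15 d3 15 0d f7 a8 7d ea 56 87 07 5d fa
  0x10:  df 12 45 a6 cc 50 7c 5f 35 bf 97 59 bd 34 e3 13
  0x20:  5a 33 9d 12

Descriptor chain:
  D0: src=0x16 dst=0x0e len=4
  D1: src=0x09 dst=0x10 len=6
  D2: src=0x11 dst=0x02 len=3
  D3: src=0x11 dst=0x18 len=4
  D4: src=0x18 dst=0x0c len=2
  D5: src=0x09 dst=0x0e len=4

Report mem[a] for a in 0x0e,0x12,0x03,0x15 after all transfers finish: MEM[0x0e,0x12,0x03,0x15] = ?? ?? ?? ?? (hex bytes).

MEM[0x0e,0x12,0x03,0x15] = 7d 56 56 7c

#0 dst[0x0e+4] := {0x7c,0x5f,0x35,0xbf}
#1 dst[0x10+6] := {0x7d,0xea,0x56,0x87,0x07,0x7c}
#2 dst[0x02+3] := {0xea,0x56,0x87}
#3 dst[0x18+4] := {0xea,0x56,0x87,0x07}
#4 dst[0x0c+2] := {0xea,0x56}
#5 dst[0x0e+4] := {0x7d,0xea,0x56,0xea}
query mem[0x0e]=0x7d, mem[0x12]=0x56, mem[0x03]=0x56, mem[0x15]=0x7c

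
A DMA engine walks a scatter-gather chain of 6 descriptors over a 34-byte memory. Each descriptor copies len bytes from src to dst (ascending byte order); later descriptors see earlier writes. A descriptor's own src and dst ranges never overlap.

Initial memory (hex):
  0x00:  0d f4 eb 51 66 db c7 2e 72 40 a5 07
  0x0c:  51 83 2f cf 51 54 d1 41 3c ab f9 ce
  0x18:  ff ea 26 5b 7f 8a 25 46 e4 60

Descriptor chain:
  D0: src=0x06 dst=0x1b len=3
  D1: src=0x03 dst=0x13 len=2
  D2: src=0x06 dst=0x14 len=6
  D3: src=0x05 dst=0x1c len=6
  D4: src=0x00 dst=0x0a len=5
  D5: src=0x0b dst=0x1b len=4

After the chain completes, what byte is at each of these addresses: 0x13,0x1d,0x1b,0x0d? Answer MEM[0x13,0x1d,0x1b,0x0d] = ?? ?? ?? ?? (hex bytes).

MEM[0x13,0x1d,0x1b,0x0d] = 51 51 f4 51

#0 dst[0x1b+3] := {0xc7,0x2e,0x72}
#1 dst[0x13+2] := {0x51,0x66}
#2 dst[0x14+6] := {0xc7,0x2e,0x72,0x40,0xa5,0x07}
#3 dst[0x1c+6] := {0xdb,0xc7,0x2e,0x72,0x40,0xa5}
#4 dst[0x0a+5] := {0x0d,0xf4,0xeb,0x51,0x66}
#5 dst[0x1b+4] := {0xf4,0xeb,0x51,0x66}
query mem[0x13]=0x51, mem[0x1d]=0x51, mem[0x1b]=0xf4, mem[0x0d]=0x51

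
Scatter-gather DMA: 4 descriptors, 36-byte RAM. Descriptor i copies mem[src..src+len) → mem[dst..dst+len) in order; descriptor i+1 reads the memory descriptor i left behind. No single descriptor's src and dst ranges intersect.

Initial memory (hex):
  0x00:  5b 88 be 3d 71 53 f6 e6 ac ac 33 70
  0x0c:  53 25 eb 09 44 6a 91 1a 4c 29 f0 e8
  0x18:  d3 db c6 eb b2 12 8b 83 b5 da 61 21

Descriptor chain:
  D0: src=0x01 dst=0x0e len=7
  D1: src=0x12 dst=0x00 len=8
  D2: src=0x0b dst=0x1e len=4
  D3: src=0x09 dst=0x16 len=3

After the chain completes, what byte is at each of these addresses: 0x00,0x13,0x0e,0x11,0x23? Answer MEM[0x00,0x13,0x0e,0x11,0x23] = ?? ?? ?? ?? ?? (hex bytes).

MEM[0x00,0x13,0x0e,0x11,0x23] = 53 f6 88 71 21

[0] 0x01->0x0e len=7 : 88 be 3d 71 53 f6 e6
[1] 0x12->0x00 len=8 : 53 f6 e6 29 f0 e8 d3 db
[2] 0x0b->0x1e len=4 : 70 53 25 88
[3] 0x09->0x16 len=3 : ac 33 70
query mem[0x00]=0x53, mem[0x13]=0xf6, mem[0x0e]=0x88, mem[0x11]=0x71, mem[0x23]=0x21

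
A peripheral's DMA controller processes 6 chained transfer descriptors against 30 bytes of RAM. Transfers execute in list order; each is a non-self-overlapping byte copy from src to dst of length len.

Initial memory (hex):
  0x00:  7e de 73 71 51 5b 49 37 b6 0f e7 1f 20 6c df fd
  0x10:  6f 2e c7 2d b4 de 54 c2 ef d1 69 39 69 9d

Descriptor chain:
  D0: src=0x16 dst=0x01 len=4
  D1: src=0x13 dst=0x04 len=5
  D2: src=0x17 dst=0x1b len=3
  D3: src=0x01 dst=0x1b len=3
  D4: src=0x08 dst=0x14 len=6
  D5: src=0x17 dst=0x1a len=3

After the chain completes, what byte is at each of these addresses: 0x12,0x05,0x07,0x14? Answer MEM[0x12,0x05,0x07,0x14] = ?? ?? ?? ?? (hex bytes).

MEM[0x12,0x05,0x07,0x14] = c7 b4 54 c2

  after D0: wrote 4B at 0x01 = 54c2efd1
  after D1: wrote 5B at 0x04 = 2db4de54c2
  after D2: wrote 3B at 0x1b = c2efd1
  after D3: wrote 3B at 0x1b = 54c2ef
  after D4: wrote 6B at 0x14 = c20fe71f206c
  after D5: wrote 3B at 0x1a = 1f206c
query mem[0x12]=0xc7, mem[0x05]=0xb4, mem[0x07]=0x54, mem[0x14]=0xc2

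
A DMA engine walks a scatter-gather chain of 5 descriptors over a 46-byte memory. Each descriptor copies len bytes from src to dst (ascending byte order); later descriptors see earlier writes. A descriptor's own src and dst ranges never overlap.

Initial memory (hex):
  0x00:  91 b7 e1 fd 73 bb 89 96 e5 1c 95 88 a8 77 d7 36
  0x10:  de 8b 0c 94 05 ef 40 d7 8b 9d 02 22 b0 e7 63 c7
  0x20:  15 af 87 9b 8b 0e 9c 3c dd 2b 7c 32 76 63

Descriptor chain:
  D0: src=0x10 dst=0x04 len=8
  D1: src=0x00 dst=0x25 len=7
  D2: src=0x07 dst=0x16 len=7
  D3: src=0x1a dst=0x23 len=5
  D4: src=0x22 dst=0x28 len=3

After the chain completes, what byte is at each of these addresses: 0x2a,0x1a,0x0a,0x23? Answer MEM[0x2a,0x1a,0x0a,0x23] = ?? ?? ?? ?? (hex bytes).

MEM[0x2a,0x1a,0x0a,0x23] = a8 d7 40 d7

  after D0: wrote 8B at 0x04 = de8b0c9405ef40d7
  after D1: wrote 7B at 0x25 = 91b7e1fdde8b0c
  after D2: wrote 7B at 0x16 = 9405ef40d7a877
  after D3: wrote 5B at 0x23 = d7a877e763
  after D4: wrote 3B at 0x28 = 87d7a8
query mem[0x2a]=0xa8, mem[0x1a]=0xd7, mem[0x0a]=0x40, mem[0x23]=0xd7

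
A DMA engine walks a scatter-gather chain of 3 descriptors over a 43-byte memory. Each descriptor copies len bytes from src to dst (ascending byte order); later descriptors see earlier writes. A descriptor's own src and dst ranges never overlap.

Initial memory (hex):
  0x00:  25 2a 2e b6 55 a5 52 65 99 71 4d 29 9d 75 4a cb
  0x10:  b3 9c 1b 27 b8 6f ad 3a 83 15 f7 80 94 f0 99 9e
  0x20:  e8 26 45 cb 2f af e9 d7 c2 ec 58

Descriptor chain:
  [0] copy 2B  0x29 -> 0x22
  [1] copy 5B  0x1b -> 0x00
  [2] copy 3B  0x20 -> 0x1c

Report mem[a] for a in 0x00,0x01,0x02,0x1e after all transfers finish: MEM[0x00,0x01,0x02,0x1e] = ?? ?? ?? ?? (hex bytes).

MEM[0x00,0x01,0x02,0x1e] = 80 94 f0 ec

D0: mem[0x22..0x23] <- [ec 58]
D1: mem[0x00..0x04] <- [80 94 f0 99 9e]
D2: mem[0x1c..0x1e] <- [e8 26 ec]
query mem[0x00]=0x80, mem[0x01]=0x94, mem[0x02]=0xf0, mem[0x1e]=0xec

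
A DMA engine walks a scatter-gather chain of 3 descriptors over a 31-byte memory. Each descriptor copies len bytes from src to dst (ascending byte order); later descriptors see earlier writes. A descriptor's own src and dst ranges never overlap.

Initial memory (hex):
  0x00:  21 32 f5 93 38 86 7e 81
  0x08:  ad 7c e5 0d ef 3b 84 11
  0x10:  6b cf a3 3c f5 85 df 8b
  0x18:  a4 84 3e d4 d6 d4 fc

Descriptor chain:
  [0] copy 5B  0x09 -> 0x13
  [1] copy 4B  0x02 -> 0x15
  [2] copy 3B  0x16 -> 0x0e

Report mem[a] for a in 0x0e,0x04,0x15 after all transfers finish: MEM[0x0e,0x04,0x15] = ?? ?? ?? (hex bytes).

MEM[0x0e,0x04,0x15] = 93 38 f5

D0: mem[0x13..0x17] <- [7c e5 0d ef 3b]
D1: mem[0x15..0x18] <- [f5 93 38 86]
D2: mem[0x0e..0x10] <- [93 38 86]
query mem[0x0e]=0x93, mem[0x04]=0x38, mem[0x15]=0xf5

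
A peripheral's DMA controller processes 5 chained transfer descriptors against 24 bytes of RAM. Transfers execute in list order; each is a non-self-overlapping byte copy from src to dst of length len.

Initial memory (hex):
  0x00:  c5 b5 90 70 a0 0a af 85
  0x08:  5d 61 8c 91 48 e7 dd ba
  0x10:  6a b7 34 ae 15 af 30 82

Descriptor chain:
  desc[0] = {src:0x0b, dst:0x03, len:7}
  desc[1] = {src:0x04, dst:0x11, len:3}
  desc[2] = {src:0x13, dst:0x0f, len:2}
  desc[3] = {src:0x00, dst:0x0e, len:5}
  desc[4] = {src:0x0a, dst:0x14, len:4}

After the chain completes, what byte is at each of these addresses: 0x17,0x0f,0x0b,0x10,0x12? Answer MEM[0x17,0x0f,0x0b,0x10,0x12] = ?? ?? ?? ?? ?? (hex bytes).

[0] 0x0b->0x03 len=7 : 91 48 e7 dd ba 6a b7
[1] 0x04->0x11 len=3 : 48 e7 dd
[2] 0x13->0x0f len=2 : dd 15
[3] 0x00->0x0e len=5 : c5 b5 90 91 48
[4] 0x0a->0x14 len=4 : 8c 91 48 e7
query mem[0x17]=0xe7, mem[0x0f]=0xb5, mem[0x0b]=0x91, mem[0x10]=0x90, mem[0x12]=0x48

MEM[0x17,0x0f,0x0b,0x10,0x12] = e7 b5 91 90 48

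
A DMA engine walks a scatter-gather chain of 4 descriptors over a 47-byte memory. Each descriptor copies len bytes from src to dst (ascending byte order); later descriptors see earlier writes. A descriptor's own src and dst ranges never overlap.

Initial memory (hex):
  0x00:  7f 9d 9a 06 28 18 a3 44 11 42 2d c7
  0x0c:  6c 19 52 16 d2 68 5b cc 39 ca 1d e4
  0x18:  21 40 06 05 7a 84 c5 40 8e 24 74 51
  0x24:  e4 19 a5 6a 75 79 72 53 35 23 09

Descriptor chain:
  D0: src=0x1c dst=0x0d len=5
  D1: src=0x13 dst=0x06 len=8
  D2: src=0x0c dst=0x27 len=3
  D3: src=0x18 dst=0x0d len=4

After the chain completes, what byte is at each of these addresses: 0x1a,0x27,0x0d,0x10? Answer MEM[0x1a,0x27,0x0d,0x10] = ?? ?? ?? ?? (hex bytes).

  after D0: wrote 5B at 0x0d = 7a84c5408e
  after D1: wrote 8B at 0x06 = cc39ca1de4214006
  after D2: wrote 3B at 0x27 = 400684
  after D3: wrote 4B at 0x0d = 21400605
query mem[0x1a]=0x06, mem[0x27]=0x40, mem[0x0d]=0x21, mem[0x10]=0x05

MEM[0x1a,0x27,0x0d,0x10] = 06 40 21 05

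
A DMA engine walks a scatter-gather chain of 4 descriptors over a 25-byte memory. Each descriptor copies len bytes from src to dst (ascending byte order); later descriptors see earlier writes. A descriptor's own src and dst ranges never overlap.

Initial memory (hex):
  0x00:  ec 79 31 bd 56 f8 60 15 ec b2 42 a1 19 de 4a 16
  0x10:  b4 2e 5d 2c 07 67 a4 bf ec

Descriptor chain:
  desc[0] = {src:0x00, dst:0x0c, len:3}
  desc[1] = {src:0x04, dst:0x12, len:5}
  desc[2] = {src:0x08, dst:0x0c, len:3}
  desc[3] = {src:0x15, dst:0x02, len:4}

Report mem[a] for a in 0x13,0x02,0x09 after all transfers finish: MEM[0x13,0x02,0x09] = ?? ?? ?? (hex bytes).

MEM[0x13,0x02,0x09] = f8 15 b2

D0: mem[0x0c..0x0e] <- [ec 79 31]
D1: mem[0x12..0x16] <- [56 f8 60 15 ec]
D2: mem[0x0c..0x0e] <- [ec b2 42]
D3: mem[0x02..0x05] <- [15 ec bf ec]
query mem[0x13]=0xf8, mem[0x02]=0x15, mem[0x09]=0xb2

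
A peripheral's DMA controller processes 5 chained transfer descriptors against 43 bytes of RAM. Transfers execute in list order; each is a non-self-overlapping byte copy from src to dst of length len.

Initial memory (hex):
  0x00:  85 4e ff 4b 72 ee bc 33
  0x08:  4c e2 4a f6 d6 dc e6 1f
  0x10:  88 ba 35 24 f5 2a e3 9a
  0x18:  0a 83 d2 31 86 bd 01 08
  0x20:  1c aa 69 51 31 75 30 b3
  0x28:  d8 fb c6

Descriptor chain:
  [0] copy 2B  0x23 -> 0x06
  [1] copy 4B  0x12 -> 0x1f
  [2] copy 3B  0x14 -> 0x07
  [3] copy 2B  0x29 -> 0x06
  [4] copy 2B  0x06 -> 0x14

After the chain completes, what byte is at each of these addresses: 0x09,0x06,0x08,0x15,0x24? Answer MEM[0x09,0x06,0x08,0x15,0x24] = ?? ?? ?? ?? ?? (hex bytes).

MEM[0x09,0x06,0x08,0x15,0x24] = e3 fb 2a c6 31

#0 dst[0x06+2] := {0x51,0x31}
#1 dst[0x1f+4] := {0x35,0x24,0xf5,0x2a}
#2 dst[0x07+3] := {0xf5,0x2a,0xe3}
#3 dst[0x06+2] := {0xfb,0xc6}
#4 dst[0x14+2] := {0xfb,0xc6}
query mem[0x09]=0xe3, mem[0x06]=0xfb, mem[0x08]=0x2a, mem[0x15]=0xc6, mem[0x24]=0x31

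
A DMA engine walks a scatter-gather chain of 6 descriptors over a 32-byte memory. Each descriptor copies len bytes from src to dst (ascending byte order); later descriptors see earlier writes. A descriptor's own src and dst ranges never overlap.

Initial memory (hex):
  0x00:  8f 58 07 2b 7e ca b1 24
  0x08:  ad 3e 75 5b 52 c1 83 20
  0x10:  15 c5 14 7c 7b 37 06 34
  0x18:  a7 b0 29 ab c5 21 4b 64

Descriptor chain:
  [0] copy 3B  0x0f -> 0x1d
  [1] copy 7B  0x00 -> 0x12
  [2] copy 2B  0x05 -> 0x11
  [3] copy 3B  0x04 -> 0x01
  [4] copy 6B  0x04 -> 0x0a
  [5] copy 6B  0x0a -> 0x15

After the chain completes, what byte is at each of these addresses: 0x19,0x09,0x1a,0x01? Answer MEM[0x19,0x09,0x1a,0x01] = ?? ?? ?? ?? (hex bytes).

#0 dst[0x1d+3] := {0x20,0x15,0xc5}
#1 dst[0x12+7] := {0x8f,0x58,0x07,0x2b,0x7e,0xca,0xb1}
#2 dst[0x11+2] := {0xca,0xb1}
#3 dst[0x01+3] := {0x7e,0xca,0xb1}
#4 dst[0x0a+6] := {0x7e,0xca,0xb1,0x24,0xad,0x3e}
#5 dst[0x15+6] := {0x7e,0xca,0xb1,0x24,0xad,0x3e}
query mem[0x19]=0xad, mem[0x09]=0x3e, mem[0x1a]=0x3e, mem[0x01]=0x7e

MEM[0x19,0x09,0x1a,0x01] = ad 3e 3e 7e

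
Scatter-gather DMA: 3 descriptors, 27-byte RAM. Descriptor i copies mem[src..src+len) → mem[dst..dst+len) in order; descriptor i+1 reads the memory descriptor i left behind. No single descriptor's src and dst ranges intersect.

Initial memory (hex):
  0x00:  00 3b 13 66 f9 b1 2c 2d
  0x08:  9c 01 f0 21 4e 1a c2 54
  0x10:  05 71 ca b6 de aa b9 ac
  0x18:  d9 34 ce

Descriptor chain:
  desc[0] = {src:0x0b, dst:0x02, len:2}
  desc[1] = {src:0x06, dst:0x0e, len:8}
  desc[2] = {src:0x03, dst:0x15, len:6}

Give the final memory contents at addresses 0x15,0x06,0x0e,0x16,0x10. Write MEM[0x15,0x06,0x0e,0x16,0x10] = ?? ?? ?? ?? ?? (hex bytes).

[0] 0x0b->0x02 len=2 : 21 4e
[1] 0x06->0x0e len=8 : 2c 2d 9c 01 f0 21 4e 1a
[2] 0x03->0x15 len=6 : 4e f9 b1 2c 2d 9c
query mem[0x15]=0x4e, mem[0x06]=0x2c, mem[0x0e]=0x2c, mem[0x16]=0xf9, mem[0x10]=0x9c

MEM[0x15,0x06,0x0e,0x16,0x10] = 4e 2c 2c f9 9c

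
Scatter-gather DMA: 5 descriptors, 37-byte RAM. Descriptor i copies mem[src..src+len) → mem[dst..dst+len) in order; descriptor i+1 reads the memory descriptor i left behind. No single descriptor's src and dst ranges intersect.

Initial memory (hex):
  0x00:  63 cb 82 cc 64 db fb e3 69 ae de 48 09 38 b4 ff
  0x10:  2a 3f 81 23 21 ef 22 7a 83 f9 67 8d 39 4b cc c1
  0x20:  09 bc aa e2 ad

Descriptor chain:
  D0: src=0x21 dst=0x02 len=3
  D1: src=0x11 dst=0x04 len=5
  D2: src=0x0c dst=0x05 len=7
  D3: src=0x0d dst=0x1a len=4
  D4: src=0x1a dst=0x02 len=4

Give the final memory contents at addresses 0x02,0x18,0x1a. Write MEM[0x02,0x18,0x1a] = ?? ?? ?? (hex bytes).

#0 dst[0x02+3] := {0xbc,0xaa,0xe2}
#1 dst[0x04+5] := {0x3f,0x81,0x23,0x21,0xef}
#2 dst[0x05+7] := {0x09,0x38,0xb4,0xff,0x2a,0x3f,0x81}
#3 dst[0x1a+4] := {0x38,0xb4,0xff,0x2a}
#4 dst[0x02+4] := {0x38,0xb4,0xff,0x2a}
query mem[0x02]=0x38, mem[0x18]=0x83, mem[0x1a]=0x38

MEM[0x02,0x18,0x1a] = 38 83 38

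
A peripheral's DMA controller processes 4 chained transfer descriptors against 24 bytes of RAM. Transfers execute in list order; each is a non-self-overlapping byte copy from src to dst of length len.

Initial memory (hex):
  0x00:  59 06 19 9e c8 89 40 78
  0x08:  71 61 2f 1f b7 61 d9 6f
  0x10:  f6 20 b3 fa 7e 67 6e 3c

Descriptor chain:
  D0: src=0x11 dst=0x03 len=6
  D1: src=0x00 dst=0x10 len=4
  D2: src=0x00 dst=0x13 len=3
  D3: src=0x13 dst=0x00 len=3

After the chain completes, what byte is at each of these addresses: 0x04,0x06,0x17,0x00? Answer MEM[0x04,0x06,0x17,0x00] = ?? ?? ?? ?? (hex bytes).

D0: mem[0x03..0x08] <- [20 b3 fa 7e 67 6e]
D1: mem[0x10..0x13] <- [59 06 19 20]
D2: mem[0x13..0x15] <- [59 06 19]
D3: mem[0x00..0x02] <- [59 06 19]
query mem[0x04]=0xb3, mem[0x06]=0x7e, mem[0x17]=0x3c, mem[0x00]=0x59

MEM[0x04,0x06,0x17,0x00] = b3 7e 3c 59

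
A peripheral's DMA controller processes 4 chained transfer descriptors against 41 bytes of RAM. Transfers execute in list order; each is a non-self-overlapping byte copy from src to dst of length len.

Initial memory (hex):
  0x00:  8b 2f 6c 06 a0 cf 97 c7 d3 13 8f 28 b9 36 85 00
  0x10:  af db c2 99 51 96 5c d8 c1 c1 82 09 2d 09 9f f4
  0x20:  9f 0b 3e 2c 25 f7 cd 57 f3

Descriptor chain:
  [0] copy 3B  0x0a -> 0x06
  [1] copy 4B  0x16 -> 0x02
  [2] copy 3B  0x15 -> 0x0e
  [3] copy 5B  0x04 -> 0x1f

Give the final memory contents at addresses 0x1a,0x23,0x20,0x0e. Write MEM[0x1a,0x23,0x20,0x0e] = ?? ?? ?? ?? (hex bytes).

MEM[0x1a,0x23,0x20,0x0e] = 82 b9 c1 96

#0 dst[0x06+3] := {0x8f,0x28,0xb9}
#1 dst[0x02+4] := {0x5c,0xd8,0xc1,0xc1}
#2 dst[0x0e+3] := {0x96,0x5c,0xd8}
#3 dst[0x1f+5] := {0xc1,0xc1,0x8f,0x28,0xb9}
query mem[0x1a]=0x82, mem[0x23]=0xb9, mem[0x20]=0xc1, mem[0x0e]=0x96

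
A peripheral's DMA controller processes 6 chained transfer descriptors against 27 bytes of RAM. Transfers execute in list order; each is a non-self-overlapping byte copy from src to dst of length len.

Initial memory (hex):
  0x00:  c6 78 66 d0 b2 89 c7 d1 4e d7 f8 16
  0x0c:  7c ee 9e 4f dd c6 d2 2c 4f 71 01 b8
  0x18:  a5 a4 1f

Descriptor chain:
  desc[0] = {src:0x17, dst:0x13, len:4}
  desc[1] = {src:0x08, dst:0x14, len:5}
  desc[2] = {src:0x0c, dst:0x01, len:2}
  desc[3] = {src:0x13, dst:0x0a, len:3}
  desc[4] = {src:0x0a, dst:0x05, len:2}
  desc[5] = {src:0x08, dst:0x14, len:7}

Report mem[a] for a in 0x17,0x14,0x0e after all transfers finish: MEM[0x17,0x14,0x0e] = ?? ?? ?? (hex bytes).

[0] 0x17->0x13 len=4 : b8 a5 a4 1f
[1] 0x08->0x14 len=5 : 4e d7 f8 16 7c
[2] 0x0c->0x01 len=2 : 7c ee
[3] 0x13->0x0a len=3 : b8 4e d7
[4] 0x0a->0x05 len=2 : b8 4e
[5] 0x08->0x14 len=7 : 4e d7 b8 4e d7 ee 9e
query mem[0x17]=0x4e, mem[0x14]=0x4e, mem[0x0e]=0x9e

MEM[0x17,0x14,0x0e] = 4e 4e 9e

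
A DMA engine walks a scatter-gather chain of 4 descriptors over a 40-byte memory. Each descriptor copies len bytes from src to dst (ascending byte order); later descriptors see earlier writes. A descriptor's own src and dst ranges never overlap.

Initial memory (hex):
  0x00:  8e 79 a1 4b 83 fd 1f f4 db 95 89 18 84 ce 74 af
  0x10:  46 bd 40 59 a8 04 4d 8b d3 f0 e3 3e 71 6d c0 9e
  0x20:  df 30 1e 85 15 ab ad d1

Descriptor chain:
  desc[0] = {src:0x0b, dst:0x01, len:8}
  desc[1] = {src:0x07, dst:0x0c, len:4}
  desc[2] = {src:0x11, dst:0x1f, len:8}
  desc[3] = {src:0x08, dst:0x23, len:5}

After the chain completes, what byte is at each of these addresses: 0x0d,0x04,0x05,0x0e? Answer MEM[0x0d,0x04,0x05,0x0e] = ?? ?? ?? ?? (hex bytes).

MEM[0x0d,0x04,0x05,0x0e] = 40 74 af 95

[0] 0x0b->0x01 len=8 : 18 84 ce 74 af 46 bd 40
[1] 0x07->0x0c len=4 : bd 40 95 89
[2] 0x11->0x1f len=8 : bd 40 59 a8 04 4d 8b d3
[3] 0x08->0x23 len=5 : 40 95 89 18 bd
query mem[0x0d]=0x40, mem[0x04]=0x74, mem[0x05]=0xaf, mem[0x0e]=0x95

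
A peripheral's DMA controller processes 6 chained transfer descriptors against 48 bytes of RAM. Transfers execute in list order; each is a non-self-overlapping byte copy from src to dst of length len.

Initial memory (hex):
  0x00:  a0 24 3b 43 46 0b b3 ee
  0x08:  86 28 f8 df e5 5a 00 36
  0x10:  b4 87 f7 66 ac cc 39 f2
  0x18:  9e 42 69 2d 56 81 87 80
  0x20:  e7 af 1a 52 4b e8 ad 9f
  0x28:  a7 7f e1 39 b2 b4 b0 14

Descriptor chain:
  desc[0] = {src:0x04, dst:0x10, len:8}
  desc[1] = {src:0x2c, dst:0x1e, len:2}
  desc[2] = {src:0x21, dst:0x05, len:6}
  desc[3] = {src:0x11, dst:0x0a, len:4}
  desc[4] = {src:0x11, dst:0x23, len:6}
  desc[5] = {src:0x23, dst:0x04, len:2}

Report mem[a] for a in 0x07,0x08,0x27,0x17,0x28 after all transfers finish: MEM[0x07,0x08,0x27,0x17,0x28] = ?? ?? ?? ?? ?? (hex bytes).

D0: mem[0x10..0x17] <- [46 0b b3 ee 86 28 f8 df]
D1: mem[0x1e..0x1f] <- [b2 b4]
D2: mem[0x05..0x0a] <- [af 1a 52 4b e8 ad]
D3: mem[0x0a..0x0d] <- [0b b3 ee 86]
D4: mem[0x23..0x28] <- [0b b3 ee 86 28 f8]
D5: mem[0x04..0x05] <- [0b b3]
query mem[0x07]=0x52, mem[0x08]=0x4b, mem[0x27]=0x28, mem[0x17]=0xdf, mem[0x28]=0xf8

MEM[0x07,0x08,0x27,0x17,0x28] = 52 4b 28 df f8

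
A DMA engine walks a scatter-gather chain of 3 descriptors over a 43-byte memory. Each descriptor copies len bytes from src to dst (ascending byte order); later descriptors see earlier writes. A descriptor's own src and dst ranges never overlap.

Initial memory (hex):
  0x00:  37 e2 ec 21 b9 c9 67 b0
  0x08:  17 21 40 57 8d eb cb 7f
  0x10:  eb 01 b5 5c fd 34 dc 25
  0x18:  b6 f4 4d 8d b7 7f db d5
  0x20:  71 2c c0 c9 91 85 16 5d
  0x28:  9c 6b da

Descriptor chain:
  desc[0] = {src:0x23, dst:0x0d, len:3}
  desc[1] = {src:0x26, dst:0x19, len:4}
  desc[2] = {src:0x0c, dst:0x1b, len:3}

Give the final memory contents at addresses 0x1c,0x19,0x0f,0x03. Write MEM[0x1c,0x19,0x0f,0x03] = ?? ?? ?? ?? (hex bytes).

  after D0: wrote 3B at 0x0d = c99185
  after D1: wrote 4B at 0x19 = 165d9c6b
  after D2: wrote 3B at 0x1b = 8dc991
query mem[0x1c]=0xc9, mem[0x19]=0x16, mem[0x0f]=0x85, mem[0x03]=0x21

MEM[0x1c,0x19,0x0f,0x03] = c9 16 85 21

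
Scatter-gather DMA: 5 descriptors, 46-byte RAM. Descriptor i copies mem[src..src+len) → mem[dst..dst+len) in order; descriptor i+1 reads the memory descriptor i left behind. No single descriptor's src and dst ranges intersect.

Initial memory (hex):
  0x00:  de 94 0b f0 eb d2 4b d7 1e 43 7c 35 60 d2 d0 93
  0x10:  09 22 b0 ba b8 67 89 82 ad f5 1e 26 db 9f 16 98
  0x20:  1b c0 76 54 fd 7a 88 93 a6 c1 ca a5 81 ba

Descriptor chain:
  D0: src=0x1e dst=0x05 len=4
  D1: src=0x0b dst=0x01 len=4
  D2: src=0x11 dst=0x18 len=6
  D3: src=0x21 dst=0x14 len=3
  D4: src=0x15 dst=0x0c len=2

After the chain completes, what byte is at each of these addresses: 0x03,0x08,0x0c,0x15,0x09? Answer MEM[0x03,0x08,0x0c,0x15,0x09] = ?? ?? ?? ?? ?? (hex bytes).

D0: mem[0x05..0x08] <- [16 98 1b c0]
D1: mem[0x01..0x04] <- [35 60 d2 d0]
D2: mem[0x18..0x1d] <- [22 b0 ba b8 67 89]
D3: mem[0x14..0x16] <- [c0 76 54]
D4: mem[0x0c..0x0d] <- [76 54]
query mem[0x03]=0xd2, mem[0x08]=0xc0, mem[0x0c]=0x76, mem[0x15]=0x76, mem[0x09]=0x43

MEM[0x03,0x08,0x0c,0x15,0x09] = d2 c0 76 76 43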